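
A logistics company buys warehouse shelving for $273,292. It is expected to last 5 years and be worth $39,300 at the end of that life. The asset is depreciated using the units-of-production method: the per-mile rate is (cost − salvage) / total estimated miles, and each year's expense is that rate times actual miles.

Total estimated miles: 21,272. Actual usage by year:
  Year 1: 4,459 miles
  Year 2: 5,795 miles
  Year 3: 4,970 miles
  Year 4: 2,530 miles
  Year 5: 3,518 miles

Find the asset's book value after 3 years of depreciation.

Depreciable base = $273,292 − $39,300 = $233,992.
Rate = $233,992 / 21,272 miles = $11 per mile.
Year 1: 4,459 × $11 = $49,049. Book value $224,243.
Year 2: 5,795 × $11 = $63,745. Book value $160,498.
Year 3: 4,970 × $11 = $54,670. Book value $105,828.

$105,828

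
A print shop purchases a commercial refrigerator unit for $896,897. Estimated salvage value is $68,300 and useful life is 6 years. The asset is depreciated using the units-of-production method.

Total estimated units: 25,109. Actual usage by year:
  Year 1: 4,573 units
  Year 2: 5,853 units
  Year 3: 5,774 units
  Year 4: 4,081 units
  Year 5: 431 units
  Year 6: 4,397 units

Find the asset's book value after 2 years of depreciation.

$552,839

Depreciable base = $896,897 − $68,300 = $828,597.
Rate = $828,597 / 25,109 units = $33 per unit.
Year 1: 4,573 × $33 = $150,909. Book value $745,988.
Year 2: 5,853 × $33 = $193,149. Book value $552,839.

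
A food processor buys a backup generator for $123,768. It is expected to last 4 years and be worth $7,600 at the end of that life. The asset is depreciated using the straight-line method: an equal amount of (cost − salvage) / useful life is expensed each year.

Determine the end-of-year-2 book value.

Depreciable base = $123,768 − $7,600 = $116,168.
Annual expense = $116,168 / 4 = $29,042.
End of year 1: book value $94,726.
End of year 2: book value $65,684.

$65,684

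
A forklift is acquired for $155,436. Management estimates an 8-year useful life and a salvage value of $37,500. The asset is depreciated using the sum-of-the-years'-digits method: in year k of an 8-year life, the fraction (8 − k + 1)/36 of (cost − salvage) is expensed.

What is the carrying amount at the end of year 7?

$40,776

Depreciable base = $155,436 − $37,500 = $117,936.
Sum of the years' digits = 8+7+6+5+4+3+2+1 = 36.
Year 1: $117,936 × 8/36 = $26,208. Book value $129,228.
Year 2: $117,936 × 7/36 = $22,932. Book value $106,296.
Year 3: $117,936 × 6/36 = $19,656. Book value $86,640.
Year 4: $117,936 × 5/36 = $16,380. Book value $70,260.
Year 5: $117,936 × 4/36 = $13,104. Book value $57,156.
Year 6: $117,936 × 3/36 = $9,828. Book value $47,328.
Year 7: $117,936 × 2/36 = $6,552. Book value $40,776.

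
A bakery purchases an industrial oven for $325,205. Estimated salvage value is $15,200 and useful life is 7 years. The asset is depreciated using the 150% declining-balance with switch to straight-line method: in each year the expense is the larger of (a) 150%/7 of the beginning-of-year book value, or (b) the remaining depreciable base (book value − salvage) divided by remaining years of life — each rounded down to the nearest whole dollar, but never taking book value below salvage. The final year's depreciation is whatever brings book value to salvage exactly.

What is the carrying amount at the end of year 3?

Depreciable base = $325,205 − $15,200 = $310,005.
Year 1: DB = ⌊$325,205 × 150%/7⌋ = $69,686; SL = ⌊$310,005/7⌋ = $44,286 → take DB $69,686. Book value $255,519.
Year 2: DB = ⌊$255,519 × 150%/7⌋ = $54,754; SL = ⌊$240,319/6⌋ = $40,053 → take DB $54,754. Book value $200,765.
Year 3: DB = ⌊$200,765 × 150%/7⌋ = $43,021; SL = ⌊$185,565/5⌋ = $37,113 → take DB $43,021. Book value $157,744.

$157,744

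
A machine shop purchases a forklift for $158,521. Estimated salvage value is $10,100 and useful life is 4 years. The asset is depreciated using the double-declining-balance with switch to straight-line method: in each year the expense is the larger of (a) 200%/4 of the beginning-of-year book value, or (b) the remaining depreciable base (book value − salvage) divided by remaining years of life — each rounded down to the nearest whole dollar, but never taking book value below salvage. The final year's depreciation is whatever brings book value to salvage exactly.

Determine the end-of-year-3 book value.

$19,816

Depreciable base = $158,521 − $10,100 = $148,421.
Year 1: DB = ⌊$158,521 × 200%/4⌋ = $79,260; SL = ⌊$148,421/4⌋ = $37,105 → take DB $79,260. Book value $79,261.
Year 2: DB = ⌊$79,261 × 200%/4⌋ = $39,630; SL = ⌊$69,161/3⌋ = $23,053 → take DB $39,630. Book value $39,631.
Year 3: DB = ⌊$39,631 × 200%/4⌋ = $19,815; SL = ⌊$29,531/2⌋ = $14,765 → take DB $19,815. Book value $19,816.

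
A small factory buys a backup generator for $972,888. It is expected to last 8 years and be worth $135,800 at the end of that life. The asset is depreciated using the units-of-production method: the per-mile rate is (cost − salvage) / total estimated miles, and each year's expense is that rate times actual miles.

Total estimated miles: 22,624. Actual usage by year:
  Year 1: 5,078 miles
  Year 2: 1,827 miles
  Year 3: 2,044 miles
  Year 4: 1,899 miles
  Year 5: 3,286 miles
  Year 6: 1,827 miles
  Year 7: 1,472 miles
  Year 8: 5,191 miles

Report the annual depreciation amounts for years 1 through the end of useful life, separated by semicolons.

$187,886; $67,599; $75,628; $70,263; $121,582; $67,599; $54,464; $192,067

Depreciable base = $972,888 − $135,800 = $837,088.
Rate = $837,088 / 22,624 miles = $37 per mile.
Year 1: 5,078 × $37 = $187,886. Book value $785,002.
Year 2: 1,827 × $37 = $67,599. Book value $717,403.
Year 3: 2,044 × $37 = $75,628. Book value $641,775.
Year 4: 1,899 × $37 = $70,263. Book value $571,512.
Year 5: 3,286 × $37 = $121,582. Book value $449,930.
Year 6: 1,827 × $37 = $67,599. Book value $382,331.
Year 7: 1,472 × $37 = $54,464. Book value $327,867.
Year 8: 5,191 × $37 = $192,067. Book value $135,800.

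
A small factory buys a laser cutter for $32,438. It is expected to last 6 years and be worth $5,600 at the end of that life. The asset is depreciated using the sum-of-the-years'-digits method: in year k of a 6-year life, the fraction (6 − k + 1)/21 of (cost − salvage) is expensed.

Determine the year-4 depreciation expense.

$3,834

Depreciable base = $32,438 − $5,600 = $26,838.
Sum of the years' digits = 6+5+4+3+2+1 = 21.
Year 1: $26,838 × 6/21 = $7,668. Book value $24,770.
Year 2: $26,838 × 5/21 = $6,390. Book value $18,380.
Year 3: $26,838 × 4/21 = $5,112. Book value $13,268.
Year 4: $26,838 × 3/21 = $3,834. Book value $9,434.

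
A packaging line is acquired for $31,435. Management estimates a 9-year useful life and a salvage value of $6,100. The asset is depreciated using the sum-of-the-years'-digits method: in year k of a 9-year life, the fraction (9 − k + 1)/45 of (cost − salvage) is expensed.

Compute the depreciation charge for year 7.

Depreciable base = $31,435 − $6,100 = $25,335.
Sum of the years' digits = 9+8+7+6+5+4+3+2+1 = 45.
Year 1: $25,335 × 9/45 = $5,067. Book value $26,368.
Year 2: $25,335 × 8/45 = $4,504. Book value $21,864.
Year 3: $25,335 × 7/45 = $3,941. Book value $17,923.
Year 4: $25,335 × 6/45 = $3,378. Book value $14,545.
Year 5: $25,335 × 5/45 = $2,815. Book value $11,730.
Year 6: $25,335 × 4/45 = $2,252. Book value $9,478.
Year 7: $25,335 × 3/45 = $1,689. Book value $7,789.

$1,689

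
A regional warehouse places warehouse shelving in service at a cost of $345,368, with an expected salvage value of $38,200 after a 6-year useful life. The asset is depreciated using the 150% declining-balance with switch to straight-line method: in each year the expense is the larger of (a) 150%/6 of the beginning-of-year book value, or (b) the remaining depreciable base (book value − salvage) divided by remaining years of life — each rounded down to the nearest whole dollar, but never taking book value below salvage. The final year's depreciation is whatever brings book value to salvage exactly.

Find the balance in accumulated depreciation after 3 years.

$199,665

Depreciable base = $345,368 − $38,200 = $307,168.
Year 1: DB = ⌊$345,368 × 150%/6⌋ = $86,342; SL = ⌊$307,168/6⌋ = $51,194 → take DB $86,342. Book value $259,026.
Year 2: DB = ⌊$259,026 × 150%/6⌋ = $64,756; SL = ⌊$220,826/5⌋ = $44,165 → take DB $64,756. Book value $194,270.
Year 3: DB = ⌊$194,270 × 150%/6⌋ = $48,567; SL = ⌊$156,070/4⌋ = $39,017 → take DB $48,567. Book value $145,703.
Accumulated through year 3 = $345,368 − $145,703 = $199,665.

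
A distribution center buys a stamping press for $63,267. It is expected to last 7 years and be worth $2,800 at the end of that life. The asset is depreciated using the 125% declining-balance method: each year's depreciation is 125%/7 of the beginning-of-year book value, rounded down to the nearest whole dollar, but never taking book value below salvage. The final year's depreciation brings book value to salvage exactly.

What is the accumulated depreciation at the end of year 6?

$43,829

Depreciable base = $63,267 − $2,800 = $60,467.
Year 1: ⌊$63,267 × 125%/7⌋ = $11,297. Book value $51,970.
Year 2: ⌊$51,970 × 125%/7⌋ = $9,280. Book value $42,690.
Year 3: ⌊$42,690 × 125%/7⌋ = $7,623. Book value $35,067.
Year 4: ⌊$35,067 × 125%/7⌋ = $6,261. Book value $28,806.
Year 5: ⌊$28,806 × 125%/7⌋ = $5,143. Book value $23,663.
Year 6: ⌊$23,663 × 125%/7⌋ = $4,225. Book value $19,438.
Accumulated through year 6 = $63,267 − $19,438 = $43,829.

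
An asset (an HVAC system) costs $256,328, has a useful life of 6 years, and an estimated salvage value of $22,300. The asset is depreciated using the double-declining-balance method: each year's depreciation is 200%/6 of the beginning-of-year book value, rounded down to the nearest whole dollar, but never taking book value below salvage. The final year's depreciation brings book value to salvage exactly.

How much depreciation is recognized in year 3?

Depreciable base = $256,328 − $22,300 = $234,028.
Year 1: ⌊$256,328 × 200%/6⌋ = $85,442. Book value $170,886.
Year 2: ⌊$170,886 × 200%/6⌋ = $56,962. Book value $113,924.
Year 3: ⌊$113,924 × 200%/6⌋ = $37,974. Book value $75,950.

$37,974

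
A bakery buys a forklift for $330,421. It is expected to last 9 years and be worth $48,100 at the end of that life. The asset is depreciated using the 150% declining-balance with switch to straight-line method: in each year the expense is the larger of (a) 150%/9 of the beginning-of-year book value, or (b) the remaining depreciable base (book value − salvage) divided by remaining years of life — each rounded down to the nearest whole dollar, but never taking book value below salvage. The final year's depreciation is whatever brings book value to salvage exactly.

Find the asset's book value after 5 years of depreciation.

$132,790

Depreciable base = $330,421 − $48,100 = $282,321.
Year 1: DB = ⌊$330,421 × 150%/9⌋ = $55,070; SL = ⌊$282,321/9⌋ = $31,369 → take DB $55,070. Book value $275,351.
Year 2: DB = ⌊$275,351 × 150%/9⌋ = $45,891; SL = ⌊$227,251/8⌋ = $28,406 → take DB $45,891. Book value $229,460.
Year 3: DB = ⌊$229,460 × 150%/9⌋ = $38,243; SL = ⌊$181,360/7⌋ = $25,908 → take DB $38,243. Book value $191,217.
Year 4: DB = ⌊$191,217 × 150%/9⌋ = $31,869; SL = ⌊$143,117/6⌋ = $23,852 → take DB $31,869. Book value $159,348.
Year 5: DB = ⌊$159,348 × 150%/9⌋ = $26,558; SL = ⌊$111,248/5⌋ = $22,249 → take DB $26,558. Book value $132,790.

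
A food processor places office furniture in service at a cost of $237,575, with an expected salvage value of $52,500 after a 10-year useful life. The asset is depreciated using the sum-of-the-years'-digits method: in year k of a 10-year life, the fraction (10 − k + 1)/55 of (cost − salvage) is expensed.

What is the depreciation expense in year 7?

Depreciable base = $237,575 − $52,500 = $185,075.
Sum of the years' digits = 10+9+8+7+6+5+4+3+2+1 = 55.
Year 1: $185,075 × 10/55 = $33,650. Book value $203,925.
Year 2: $185,075 × 9/55 = $30,285. Book value $173,640.
Year 3: $185,075 × 8/55 = $26,920. Book value $146,720.
Year 4: $185,075 × 7/55 = $23,555. Book value $123,165.
Year 5: $185,075 × 6/55 = $20,190. Book value $102,975.
Year 6: $185,075 × 5/55 = $16,825. Book value $86,150.
Year 7: $185,075 × 4/55 = $13,460. Book value $72,690.

$13,460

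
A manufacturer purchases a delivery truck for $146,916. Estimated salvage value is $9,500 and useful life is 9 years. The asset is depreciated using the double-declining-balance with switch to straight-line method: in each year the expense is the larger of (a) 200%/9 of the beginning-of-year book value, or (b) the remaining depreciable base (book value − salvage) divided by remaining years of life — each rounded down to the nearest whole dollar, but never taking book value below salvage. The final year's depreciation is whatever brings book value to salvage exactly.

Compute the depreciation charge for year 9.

$7,676

Depreciable base = $146,916 − $9,500 = $137,416.
Year 1: DB = ⌊$146,916 × 200%/9⌋ = $32,648; SL = ⌊$137,416/9⌋ = $15,268 → take DB $32,648. Book value $114,268.
Year 2: DB = ⌊$114,268 × 200%/9⌋ = $25,392; SL = ⌊$104,768/8⌋ = $13,096 → take DB $25,392. Book value $88,876.
Year 3: DB = ⌊$88,876 × 200%/9⌋ = $19,750; SL = ⌊$79,376/7⌋ = $11,339 → take DB $19,750. Book value $69,126.
Year 4: DB = ⌊$69,126 × 200%/9⌋ = $15,361; SL = ⌊$59,626/6⌋ = $9,937 → take DB $15,361. Book value $53,765.
Year 5: DB = ⌊$53,765 × 200%/9⌋ = $11,947; SL = ⌊$44,265/5⌋ = $8,853 → take DB $11,947. Book value $41,818.
Year 6: DB = ⌊$41,818 × 200%/9⌋ = $9,292; SL = ⌊$32,318/4⌋ = $8,079 → take DB $9,292. Book value $32,526.
Year 7: DB = ⌊$32,526 × 200%/9⌋ = $7,228; SL = ⌊$23,026/3⌋ = $7,675 → take SL $7,675. Book value $24,851.
Year 8: DB = ⌊$24,851 × 200%/9⌋ = $5,522; SL = ⌊$15,351/2⌋ = $7,675 → take SL $7,675. Book value $17,176.
Year 9 (final): $17,176 − $9,500 = $7,676. Book value $9,500.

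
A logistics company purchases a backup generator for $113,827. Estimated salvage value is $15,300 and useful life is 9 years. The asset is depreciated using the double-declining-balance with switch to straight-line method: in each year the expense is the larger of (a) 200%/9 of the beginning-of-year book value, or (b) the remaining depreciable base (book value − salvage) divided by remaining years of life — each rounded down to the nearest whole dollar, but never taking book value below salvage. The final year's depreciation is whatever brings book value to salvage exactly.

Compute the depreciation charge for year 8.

Depreciable base = $113,827 − $15,300 = $98,527.
Year 1: DB = ⌊$113,827 × 200%/9⌋ = $25,294; SL = ⌊$98,527/9⌋ = $10,947 → take DB $25,294. Book value $88,533.
Year 2: DB = ⌊$88,533 × 200%/9⌋ = $19,674; SL = ⌊$73,233/8⌋ = $9,154 → take DB $19,674. Book value $68,859.
Year 3: DB = ⌊$68,859 × 200%/9⌋ = $15,302; SL = ⌊$53,559/7⌋ = $7,651 → take DB $15,302. Book value $53,557.
Year 4: DB = ⌊$53,557 × 200%/9⌋ = $11,901; SL = ⌊$38,257/6⌋ = $6,376 → take DB $11,901. Book value $41,656.
Year 5: DB = ⌊$41,656 × 200%/9⌋ = $9,256; SL = ⌊$26,356/5⌋ = $5,271 → take DB $9,256. Book value $32,400.
Year 6: DB = ⌊$32,400 × 200%/9⌋ = $7,200; SL = ⌊$17,100/4⌋ = $4,275 → take DB $7,200. Book value $25,200.
Year 7: DB = ⌊$25,200 × 200%/9⌋ = $5,600; SL = ⌊$9,900/3⌋ = $3,300 → take DB $5,600. Book value $19,600.
Year 8: DB = ⌊$19,600 × 200%/9⌋ = $4,355; SL = ⌊$4,300/2⌋ = $2,150 → take DB $4,355, capped at $4,300. Book value $15,300.

$4,300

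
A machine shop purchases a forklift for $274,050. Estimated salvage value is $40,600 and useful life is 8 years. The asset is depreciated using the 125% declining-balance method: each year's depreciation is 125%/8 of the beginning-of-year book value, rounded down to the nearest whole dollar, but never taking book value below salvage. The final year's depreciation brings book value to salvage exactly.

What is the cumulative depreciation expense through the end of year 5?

Depreciable base = $274,050 − $40,600 = $233,450.
Year 1: ⌊$274,050 × 125%/8⌋ = $42,820. Book value $231,230.
Year 2: ⌊$231,230 × 125%/8⌋ = $36,129. Book value $195,101.
Year 3: ⌊$195,101 × 125%/8⌋ = $30,484. Book value $164,617.
Year 4: ⌊$164,617 × 125%/8⌋ = $25,721. Book value $138,896.
Year 5: ⌊$138,896 × 125%/8⌋ = $21,702. Book value $117,194.
Accumulated through year 5 = $274,050 − $117,194 = $156,856.

$156,856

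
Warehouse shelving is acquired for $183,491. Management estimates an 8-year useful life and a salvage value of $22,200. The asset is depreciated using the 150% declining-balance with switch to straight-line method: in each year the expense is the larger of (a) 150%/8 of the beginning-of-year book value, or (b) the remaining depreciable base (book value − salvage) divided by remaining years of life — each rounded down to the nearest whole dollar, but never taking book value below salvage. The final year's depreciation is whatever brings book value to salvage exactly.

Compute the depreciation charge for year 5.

$14,994

Depreciable base = $183,491 − $22,200 = $161,291.
Year 1: DB = ⌊$183,491 × 150%/8⌋ = $34,404; SL = ⌊$161,291/8⌋ = $20,161 → take DB $34,404. Book value $149,087.
Year 2: DB = ⌊$149,087 × 150%/8⌋ = $27,953; SL = ⌊$126,887/7⌋ = $18,126 → take DB $27,953. Book value $121,134.
Year 3: DB = ⌊$121,134 × 150%/8⌋ = $22,712; SL = ⌊$98,934/6⌋ = $16,489 → take DB $22,712. Book value $98,422.
Year 4: DB = ⌊$98,422 × 150%/8⌋ = $18,454; SL = ⌊$76,222/5⌋ = $15,244 → take DB $18,454. Book value $79,968.
Year 5: DB = ⌊$79,968 × 150%/8⌋ = $14,994; SL = ⌊$57,768/4⌋ = $14,442 → take DB $14,994. Book value $64,974.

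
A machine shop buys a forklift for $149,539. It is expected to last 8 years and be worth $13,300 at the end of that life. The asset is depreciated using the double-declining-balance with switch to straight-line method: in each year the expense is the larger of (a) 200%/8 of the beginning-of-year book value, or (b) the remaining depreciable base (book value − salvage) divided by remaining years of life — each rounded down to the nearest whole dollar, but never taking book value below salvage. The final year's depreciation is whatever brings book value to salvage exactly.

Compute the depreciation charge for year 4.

$15,772

Depreciable base = $149,539 − $13,300 = $136,239.
Year 1: DB = ⌊$149,539 × 200%/8⌋ = $37,384; SL = ⌊$136,239/8⌋ = $17,029 → take DB $37,384. Book value $112,155.
Year 2: DB = ⌊$112,155 × 200%/8⌋ = $28,038; SL = ⌊$98,855/7⌋ = $14,122 → take DB $28,038. Book value $84,117.
Year 3: DB = ⌊$84,117 × 200%/8⌋ = $21,029; SL = ⌊$70,817/6⌋ = $11,802 → take DB $21,029. Book value $63,088.
Year 4: DB = ⌊$63,088 × 200%/8⌋ = $15,772; SL = ⌊$49,788/5⌋ = $9,957 → take DB $15,772. Book value $47,316.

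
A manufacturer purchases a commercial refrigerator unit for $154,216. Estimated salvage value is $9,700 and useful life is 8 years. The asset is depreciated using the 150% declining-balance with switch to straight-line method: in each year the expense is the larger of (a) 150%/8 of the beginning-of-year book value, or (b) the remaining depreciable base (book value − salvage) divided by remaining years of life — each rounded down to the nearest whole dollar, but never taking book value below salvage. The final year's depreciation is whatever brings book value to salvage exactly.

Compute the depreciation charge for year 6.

Depreciable base = $154,216 − $9,700 = $144,516.
Year 1: DB = ⌊$154,216 × 150%/8⌋ = $28,915; SL = ⌊$144,516/8⌋ = $18,064 → take DB $28,915. Book value $125,301.
Year 2: DB = ⌊$125,301 × 150%/8⌋ = $23,493; SL = ⌊$115,601/7⌋ = $16,514 → take DB $23,493. Book value $101,808.
Year 3: DB = ⌊$101,808 × 150%/8⌋ = $19,089; SL = ⌊$92,108/6⌋ = $15,351 → take DB $19,089. Book value $82,719.
Year 4: DB = ⌊$82,719 × 150%/8⌋ = $15,509; SL = ⌊$73,019/5⌋ = $14,603 → take DB $15,509. Book value $67,210.
Year 5: DB = ⌊$67,210 × 150%/8⌋ = $12,601; SL = ⌊$57,510/4⌋ = $14,377 → take SL $14,377. Book value $52,833.
Year 6: DB = ⌊$52,833 × 150%/8⌋ = $9,906; SL = ⌊$43,133/3⌋ = $14,377 → take SL $14,377. Book value $38,456.

$14,377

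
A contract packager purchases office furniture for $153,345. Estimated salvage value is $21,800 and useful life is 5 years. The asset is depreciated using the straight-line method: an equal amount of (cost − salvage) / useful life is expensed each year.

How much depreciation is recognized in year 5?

Depreciable base = $153,345 − $21,800 = $131,545.
Annual expense = $131,545 / 5 = $26,309.

$26,309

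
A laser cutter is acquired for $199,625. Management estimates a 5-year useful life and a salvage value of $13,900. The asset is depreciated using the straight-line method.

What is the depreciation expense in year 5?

$37,145

Depreciable base = $199,625 − $13,900 = $185,725.
Annual expense = $185,725 / 5 = $37,145.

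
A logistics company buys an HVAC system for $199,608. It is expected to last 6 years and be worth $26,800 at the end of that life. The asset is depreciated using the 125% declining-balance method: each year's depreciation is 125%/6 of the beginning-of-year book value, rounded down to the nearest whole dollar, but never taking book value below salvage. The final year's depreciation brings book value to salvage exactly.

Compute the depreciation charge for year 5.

Depreciable base = $199,608 − $26,800 = $172,808.
Year 1: ⌊$199,608 × 125%/6⌋ = $41,585. Book value $158,023.
Year 2: ⌊$158,023 × 125%/6⌋ = $32,921. Book value $125,102.
Year 3: ⌊$125,102 × 125%/6⌋ = $26,062. Book value $99,040.
Year 4: ⌊$99,040 × 125%/6⌋ = $20,633. Book value $78,407.
Year 5: ⌊$78,407 × 125%/6⌋ = $16,334. Book value $62,073.

$16,334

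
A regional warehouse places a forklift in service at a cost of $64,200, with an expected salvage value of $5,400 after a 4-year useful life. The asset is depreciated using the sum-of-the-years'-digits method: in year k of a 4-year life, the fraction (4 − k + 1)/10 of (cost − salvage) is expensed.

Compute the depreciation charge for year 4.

$5,880

Depreciable base = $64,200 − $5,400 = $58,800.
Sum of the years' digits = 4+3+2+1 = 10.
Year 1: $58,800 × 4/10 = $23,520. Book value $40,680.
Year 2: $58,800 × 3/10 = $17,640. Book value $23,040.
Year 3: $58,800 × 2/10 = $11,760. Book value $11,280.
Year 4: $58,800 × 1/10 = $5,880. Book value $5,400.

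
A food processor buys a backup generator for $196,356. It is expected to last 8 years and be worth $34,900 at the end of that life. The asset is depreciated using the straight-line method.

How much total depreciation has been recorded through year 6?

Depreciable base = $196,356 − $34,900 = $161,456.
Annual expense = $161,456 / 8 = $20,182.
End of year 1: book value $176,174.
End of year 2: book value $155,992.
End of year 3: book value $135,810.
End of year 4: book value $115,628.
End of year 5: book value $95,446.
End of year 6: book value $75,264.
Accumulated through year 6 = $196,356 − $75,264 = $121,092.

$121,092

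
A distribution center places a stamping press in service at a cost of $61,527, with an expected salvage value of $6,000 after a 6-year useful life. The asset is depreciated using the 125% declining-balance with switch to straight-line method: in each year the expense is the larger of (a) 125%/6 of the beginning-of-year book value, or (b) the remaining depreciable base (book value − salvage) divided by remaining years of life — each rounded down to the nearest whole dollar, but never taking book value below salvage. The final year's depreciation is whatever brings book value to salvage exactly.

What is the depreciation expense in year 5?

$8,141

Depreciable base = $61,527 − $6,000 = $55,527.
Year 1: DB = ⌊$61,527 × 125%/6⌋ = $12,818; SL = ⌊$55,527/6⌋ = $9,254 → take DB $12,818. Book value $48,709.
Year 2: DB = ⌊$48,709 × 125%/6⌋ = $10,147; SL = ⌊$42,709/5⌋ = $8,541 → take DB $10,147. Book value $38,562.
Year 3: DB = ⌊$38,562 × 125%/6⌋ = $8,033; SL = ⌊$32,562/4⌋ = $8,140 → take SL $8,140. Book value $30,422.
Year 4: DB = ⌊$30,422 × 125%/6⌋ = $6,337; SL = ⌊$24,422/3⌋ = $8,140 → take SL $8,140. Book value $22,282.
Year 5: DB = ⌊$22,282 × 125%/6⌋ = $4,642; SL = ⌊$16,282/2⌋ = $8,141 → take SL $8,141. Book value $14,141.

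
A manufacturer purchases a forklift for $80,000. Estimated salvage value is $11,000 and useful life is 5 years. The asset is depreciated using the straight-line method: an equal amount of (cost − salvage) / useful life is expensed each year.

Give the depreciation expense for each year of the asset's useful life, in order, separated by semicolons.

$13,800; $13,800; $13,800; $13,800; $13,800

Depreciable base = $80,000 − $11,000 = $69,000.
Annual expense = $69,000 / 5 = $13,800.
End of year 1: book value $66,200.
End of year 2: book value $52,400.
End of year 3: book value $38,600.
End of year 4: book value $24,800.
End of year 5: book value $11,000.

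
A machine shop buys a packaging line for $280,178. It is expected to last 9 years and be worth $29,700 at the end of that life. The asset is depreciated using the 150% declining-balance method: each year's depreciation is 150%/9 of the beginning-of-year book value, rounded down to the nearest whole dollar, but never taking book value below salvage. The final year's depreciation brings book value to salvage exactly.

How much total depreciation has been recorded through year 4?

$145,060

Depreciable base = $280,178 − $29,700 = $250,478.
Year 1: ⌊$280,178 × 150%/9⌋ = $46,696. Book value $233,482.
Year 2: ⌊$233,482 × 150%/9⌋ = $38,913. Book value $194,569.
Year 3: ⌊$194,569 × 150%/9⌋ = $32,428. Book value $162,141.
Year 4: ⌊$162,141 × 150%/9⌋ = $27,023. Book value $135,118.
Accumulated through year 4 = $280,178 − $135,118 = $145,060.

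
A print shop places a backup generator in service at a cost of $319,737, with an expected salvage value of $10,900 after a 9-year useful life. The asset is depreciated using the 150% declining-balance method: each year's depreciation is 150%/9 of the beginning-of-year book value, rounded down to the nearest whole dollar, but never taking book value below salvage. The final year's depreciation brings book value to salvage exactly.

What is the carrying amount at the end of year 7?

Depreciable base = $319,737 − $10,900 = $308,837.
Year 1: ⌊$319,737 × 150%/9⌋ = $53,289. Book value $266,448.
Year 2: ⌊$266,448 × 150%/9⌋ = $44,408. Book value $222,040.
Year 3: ⌊$222,040 × 150%/9⌋ = $37,006. Book value $185,034.
Year 4: ⌊$185,034 × 150%/9⌋ = $30,839. Book value $154,195.
Year 5: ⌊$154,195 × 150%/9⌋ = $25,699. Book value $128,496.
Year 6: ⌊$128,496 × 150%/9⌋ = $21,416. Book value $107,080.
Year 7: ⌊$107,080 × 150%/9⌋ = $17,846. Book value $89,234.

$89,234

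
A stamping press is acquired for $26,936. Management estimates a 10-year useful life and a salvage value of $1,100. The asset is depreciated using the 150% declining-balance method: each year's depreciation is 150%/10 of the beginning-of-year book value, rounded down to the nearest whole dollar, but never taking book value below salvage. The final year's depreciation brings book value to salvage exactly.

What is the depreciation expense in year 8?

Depreciable base = $26,936 − $1,100 = $25,836.
Year 1: ⌊$26,936 × 150%/10⌋ = $4,040. Book value $22,896.
Year 2: ⌊$22,896 × 150%/10⌋ = $3,434. Book value $19,462.
Year 3: ⌊$19,462 × 150%/10⌋ = $2,919. Book value $16,543.
Year 4: ⌊$16,543 × 150%/10⌋ = $2,481. Book value $14,062.
Year 5: ⌊$14,062 × 150%/10⌋ = $2,109. Book value $11,953.
Year 6: ⌊$11,953 × 150%/10⌋ = $1,792. Book value $10,161.
Year 7: ⌊$10,161 × 150%/10⌋ = $1,524. Book value $8,637.
Year 8: ⌊$8,637 × 150%/10⌋ = $1,295. Book value $7,342.

$1,295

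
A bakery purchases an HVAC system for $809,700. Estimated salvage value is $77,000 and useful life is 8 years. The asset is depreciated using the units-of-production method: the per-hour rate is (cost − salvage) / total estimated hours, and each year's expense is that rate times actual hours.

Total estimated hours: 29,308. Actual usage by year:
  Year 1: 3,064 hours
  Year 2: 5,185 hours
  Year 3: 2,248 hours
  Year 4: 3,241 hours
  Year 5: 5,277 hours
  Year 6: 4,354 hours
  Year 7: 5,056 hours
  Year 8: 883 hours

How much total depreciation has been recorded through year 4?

$343,450

Depreciable base = $809,700 − $77,000 = $732,700.
Rate = $732,700 / 29,308 hours = $25 per hour.
Year 1: 3,064 × $25 = $76,600. Book value $733,100.
Year 2: 5,185 × $25 = $129,625. Book value $603,475.
Year 3: 2,248 × $25 = $56,200. Book value $547,275.
Year 4: 3,241 × $25 = $81,025. Book value $466,250.
Accumulated through year 4 = $809,700 − $466,250 = $343,450.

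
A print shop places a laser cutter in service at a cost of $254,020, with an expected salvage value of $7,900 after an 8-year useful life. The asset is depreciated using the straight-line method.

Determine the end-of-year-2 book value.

$192,490

Depreciable base = $254,020 − $7,900 = $246,120.
Annual expense = $246,120 / 8 = $30,765.
End of year 1: book value $223,255.
End of year 2: book value $192,490.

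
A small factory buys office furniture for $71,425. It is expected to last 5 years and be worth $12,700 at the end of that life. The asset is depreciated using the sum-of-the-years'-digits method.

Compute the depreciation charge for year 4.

Depreciable base = $71,425 − $12,700 = $58,725.
Sum of the years' digits = 5+4+3+2+1 = 15.
Year 1: $58,725 × 5/15 = $19,575. Book value $51,850.
Year 2: $58,725 × 4/15 = $15,660. Book value $36,190.
Year 3: $58,725 × 3/15 = $11,745. Book value $24,445.
Year 4: $58,725 × 2/15 = $7,830. Book value $16,615.

$7,830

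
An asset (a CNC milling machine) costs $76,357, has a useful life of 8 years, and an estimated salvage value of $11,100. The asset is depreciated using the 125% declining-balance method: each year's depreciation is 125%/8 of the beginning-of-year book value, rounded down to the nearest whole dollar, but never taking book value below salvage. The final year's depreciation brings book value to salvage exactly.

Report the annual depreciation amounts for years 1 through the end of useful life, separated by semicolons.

Depreciable base = $76,357 − $11,100 = $65,257.
Year 1: ⌊$76,357 × 125%/8⌋ = $11,930. Book value $64,427.
Year 2: ⌊$64,427 × 125%/8⌋ = $10,066. Book value $54,361.
Year 3: ⌊$54,361 × 125%/8⌋ = $8,493. Book value $45,868.
Year 4: ⌊$45,868 × 125%/8⌋ = $7,166. Book value $38,702.
Year 5: ⌊$38,702 × 125%/8⌋ = $6,047. Book value $32,655.
Year 6: ⌊$32,655 × 125%/8⌋ = $5,102. Book value $27,553.
Year 7: ⌊$27,553 × 125%/8⌋ = $4,305. Book value $23,248.
Year 8 (final): $23,248 − $11,100 = $12,148. Book value $11,100.

$11,930; $10,066; $8,493; $7,166; $6,047; $5,102; $4,305; $12,148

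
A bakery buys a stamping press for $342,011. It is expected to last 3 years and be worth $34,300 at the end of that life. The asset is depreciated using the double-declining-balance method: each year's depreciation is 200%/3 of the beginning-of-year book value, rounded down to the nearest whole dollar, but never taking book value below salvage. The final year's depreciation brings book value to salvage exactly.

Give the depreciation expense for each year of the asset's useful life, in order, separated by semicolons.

$228,007; $76,002; $3,702

Depreciable base = $342,011 − $34,300 = $307,711.
Year 1: ⌊$342,011 × 200%/3⌋ = $228,007. Book value $114,004.
Year 2: ⌊$114,004 × 200%/3⌋ = $76,002. Book value $38,002.
Year 3 (final): $38,002 − $34,300 = $3,702. Book value $34,300.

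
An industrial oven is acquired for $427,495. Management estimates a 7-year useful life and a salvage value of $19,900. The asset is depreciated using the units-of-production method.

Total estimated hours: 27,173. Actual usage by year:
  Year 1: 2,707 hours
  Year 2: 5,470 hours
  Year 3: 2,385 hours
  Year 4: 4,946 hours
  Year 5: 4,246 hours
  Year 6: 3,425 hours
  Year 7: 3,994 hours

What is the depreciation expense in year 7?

$59,910

Depreciable base = $427,495 − $19,900 = $407,595.
Rate = $407,595 / 27,173 hours = $15 per hour.
Year 1: 2,707 × $15 = $40,605. Book value $386,890.
Year 2: 5,470 × $15 = $82,050. Book value $304,840.
Year 3: 2,385 × $15 = $35,775. Book value $269,065.
Year 4: 4,946 × $15 = $74,190. Book value $194,875.
Year 5: 4,246 × $15 = $63,690. Book value $131,185.
Year 6: 3,425 × $15 = $51,375. Book value $79,810.
Year 7: 3,994 × $15 = $59,910. Book value $19,900.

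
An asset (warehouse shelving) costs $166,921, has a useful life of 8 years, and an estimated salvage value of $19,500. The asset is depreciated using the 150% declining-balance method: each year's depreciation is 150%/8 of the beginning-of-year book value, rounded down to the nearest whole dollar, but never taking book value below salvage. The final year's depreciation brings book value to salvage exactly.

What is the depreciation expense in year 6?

Depreciable base = $166,921 − $19,500 = $147,421.
Year 1: ⌊$166,921 × 150%/8⌋ = $31,297. Book value $135,624.
Year 2: ⌊$135,624 × 150%/8⌋ = $25,429. Book value $110,195.
Year 3: ⌊$110,195 × 150%/8⌋ = $20,661. Book value $89,534.
Year 4: ⌊$89,534 × 150%/8⌋ = $16,787. Book value $72,747.
Year 5: ⌊$72,747 × 150%/8⌋ = $13,640. Book value $59,107.
Year 6: ⌊$59,107 × 150%/8⌋ = $11,082. Book value $48,025.

$11,082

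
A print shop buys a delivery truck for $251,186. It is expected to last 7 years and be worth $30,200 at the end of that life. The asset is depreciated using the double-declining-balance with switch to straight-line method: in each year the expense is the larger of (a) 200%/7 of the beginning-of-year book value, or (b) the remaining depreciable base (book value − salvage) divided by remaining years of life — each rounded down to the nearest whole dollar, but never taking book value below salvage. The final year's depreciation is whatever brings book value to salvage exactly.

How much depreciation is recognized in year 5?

Depreciable base = $251,186 − $30,200 = $220,986.
Year 1: DB = ⌊$251,186 × 200%/7⌋ = $71,767; SL = ⌊$220,986/7⌋ = $31,569 → take DB $71,767. Book value $179,419.
Year 2: DB = ⌊$179,419 × 200%/7⌋ = $51,262; SL = ⌊$149,219/6⌋ = $24,869 → take DB $51,262. Book value $128,157.
Year 3: DB = ⌊$128,157 × 200%/7⌋ = $36,616; SL = ⌊$97,957/5⌋ = $19,591 → take DB $36,616. Book value $91,541.
Year 4: DB = ⌊$91,541 × 200%/7⌋ = $26,154; SL = ⌊$61,341/4⌋ = $15,335 → take DB $26,154. Book value $65,387.
Year 5: DB = ⌊$65,387 × 200%/7⌋ = $18,682; SL = ⌊$35,187/3⌋ = $11,729 → take DB $18,682. Book value $46,705.

$18,682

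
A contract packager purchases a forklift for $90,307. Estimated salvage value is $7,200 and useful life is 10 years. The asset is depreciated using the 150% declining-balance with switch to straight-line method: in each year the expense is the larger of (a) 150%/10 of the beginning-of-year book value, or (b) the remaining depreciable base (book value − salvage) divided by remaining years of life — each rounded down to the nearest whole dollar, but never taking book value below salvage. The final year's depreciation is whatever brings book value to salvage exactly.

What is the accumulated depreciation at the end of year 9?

$76,533

Depreciable base = $90,307 − $7,200 = $83,107.
Year 1: DB = ⌊$90,307 × 150%/10⌋ = $13,546; SL = ⌊$83,107/10⌋ = $8,310 → take DB $13,546. Book value $76,761.
Year 2: DB = ⌊$76,761 × 150%/10⌋ = $11,514; SL = ⌊$69,561/9⌋ = $7,729 → take DB $11,514. Book value $65,247.
Year 3: DB = ⌊$65,247 × 150%/10⌋ = $9,787; SL = ⌊$58,047/8⌋ = $7,255 → take DB $9,787. Book value $55,460.
Year 4: DB = ⌊$55,460 × 150%/10⌋ = $8,319; SL = ⌊$48,260/7⌋ = $6,894 → take DB $8,319. Book value $47,141.
Year 5: DB = ⌊$47,141 × 150%/10⌋ = $7,071; SL = ⌊$39,941/6⌋ = $6,656 → take DB $7,071. Book value $40,070.
Year 6: DB = ⌊$40,070 × 150%/10⌋ = $6,010; SL = ⌊$32,870/5⌋ = $6,574 → take SL $6,574. Book value $33,496.
Year 7: DB = ⌊$33,496 × 150%/10⌋ = $5,024; SL = ⌊$26,296/4⌋ = $6,574 → take SL $6,574. Book value $26,922.
Year 8: DB = ⌊$26,922 × 150%/10⌋ = $4,038; SL = ⌊$19,722/3⌋ = $6,574 → take SL $6,574. Book value $20,348.
Year 9: DB = ⌊$20,348 × 150%/10⌋ = $3,052; SL = ⌊$13,148/2⌋ = $6,574 → take SL $6,574. Book value $13,774.
Accumulated through year 9 = $90,307 − $13,774 = $76,533.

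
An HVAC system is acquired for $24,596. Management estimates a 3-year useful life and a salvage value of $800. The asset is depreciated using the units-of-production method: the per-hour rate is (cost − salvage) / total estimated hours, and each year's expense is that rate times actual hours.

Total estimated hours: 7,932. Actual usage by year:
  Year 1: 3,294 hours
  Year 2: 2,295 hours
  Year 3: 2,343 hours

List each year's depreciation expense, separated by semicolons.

Depreciable base = $24,596 − $800 = $23,796.
Rate = $23,796 / 7,932 hours = $3 per hour.
Year 1: 3,294 × $3 = $9,882. Book value $14,714.
Year 2: 2,295 × $3 = $6,885. Book value $7,829.
Year 3: 2,343 × $3 = $7,029. Book value $800.

$9,882; $6,885; $7,029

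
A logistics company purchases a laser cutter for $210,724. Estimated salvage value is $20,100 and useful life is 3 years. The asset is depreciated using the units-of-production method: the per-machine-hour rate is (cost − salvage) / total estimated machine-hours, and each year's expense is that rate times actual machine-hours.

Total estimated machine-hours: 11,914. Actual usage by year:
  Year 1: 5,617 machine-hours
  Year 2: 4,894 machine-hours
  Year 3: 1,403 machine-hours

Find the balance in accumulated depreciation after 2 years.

Depreciable base = $210,724 − $20,100 = $190,624.
Rate = $190,624 / 11,914 machine-hours = $16 per machine-hour.
Year 1: 5,617 × $16 = $89,872. Book value $120,852.
Year 2: 4,894 × $16 = $78,304. Book value $42,548.
Accumulated through year 2 = $210,724 − $42,548 = $168,176.

$168,176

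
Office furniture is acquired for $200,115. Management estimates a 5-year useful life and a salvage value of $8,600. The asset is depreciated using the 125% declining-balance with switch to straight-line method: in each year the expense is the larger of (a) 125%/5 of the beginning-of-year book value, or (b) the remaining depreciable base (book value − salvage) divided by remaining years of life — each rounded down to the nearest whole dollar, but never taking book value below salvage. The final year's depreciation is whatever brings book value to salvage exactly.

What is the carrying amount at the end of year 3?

$77,911

Depreciable base = $200,115 − $8,600 = $191,515.
Year 1: DB = ⌊$200,115 × 125%/5⌋ = $50,028; SL = ⌊$191,515/5⌋ = $38,303 → take DB $50,028. Book value $150,087.
Year 2: DB = ⌊$150,087 × 125%/5⌋ = $37,521; SL = ⌊$141,487/4⌋ = $35,371 → take DB $37,521. Book value $112,566.
Year 3: DB = ⌊$112,566 × 125%/5⌋ = $28,141; SL = ⌊$103,966/3⌋ = $34,655 → take SL $34,655. Book value $77,911.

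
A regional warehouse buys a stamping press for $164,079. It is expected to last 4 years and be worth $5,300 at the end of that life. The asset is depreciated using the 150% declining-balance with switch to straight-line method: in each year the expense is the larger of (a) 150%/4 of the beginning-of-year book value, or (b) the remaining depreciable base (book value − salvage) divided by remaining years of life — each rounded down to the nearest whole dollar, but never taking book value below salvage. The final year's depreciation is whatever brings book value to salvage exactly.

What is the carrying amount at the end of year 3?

$34,697

Depreciable base = $164,079 − $5,300 = $158,779.
Year 1: DB = ⌊$164,079 × 150%/4⌋ = $61,529; SL = ⌊$158,779/4⌋ = $39,694 → take DB $61,529. Book value $102,550.
Year 2: DB = ⌊$102,550 × 150%/4⌋ = $38,456; SL = ⌊$97,250/3⌋ = $32,416 → take DB $38,456. Book value $64,094.
Year 3: DB = ⌊$64,094 × 150%/4⌋ = $24,035; SL = ⌊$58,794/2⌋ = $29,397 → take SL $29,397. Book value $34,697.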